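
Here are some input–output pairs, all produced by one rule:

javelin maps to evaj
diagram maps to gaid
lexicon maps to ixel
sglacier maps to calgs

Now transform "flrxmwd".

xrlf

The rule is to reverse the string, then delete the first 3 characters.
"flrxmwd" → "dwmxrlf" → "xrlf".
(Check on "javelin": → "nilevaj" → "evaj" ✓)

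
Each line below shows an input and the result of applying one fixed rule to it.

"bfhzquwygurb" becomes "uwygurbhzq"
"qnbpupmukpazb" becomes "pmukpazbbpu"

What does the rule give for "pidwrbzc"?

The pattern: delete the first 2 characters, then move the first 3 characters to the end (rotate left by 3).
Working it through for "pidwrbzc": intermediate "dwrbzc", final "bzcdwr".

bzcdwr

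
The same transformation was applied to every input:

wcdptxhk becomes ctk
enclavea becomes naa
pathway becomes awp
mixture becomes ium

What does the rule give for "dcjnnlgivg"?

What's happening: move the first character to the end, then keep one character in every 3, starting at position 1 (positions 1st, 4th, 7th, ...).
Applying both steps to "dcjnnlgivg": "cjnnlgivgd", then "cnid".

cnid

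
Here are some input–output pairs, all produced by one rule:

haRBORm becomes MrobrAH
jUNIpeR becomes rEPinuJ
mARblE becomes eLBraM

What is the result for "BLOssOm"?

MoSSolb

The transformation: flip the case of every letter, then reverse the string.
On "BLOssOm": the first step gives "bloSSoM", and the second then gives "MoSSolb".
(Check on "jUNIpeR": → "JuniPEr" → "rEPinuJ" ✓)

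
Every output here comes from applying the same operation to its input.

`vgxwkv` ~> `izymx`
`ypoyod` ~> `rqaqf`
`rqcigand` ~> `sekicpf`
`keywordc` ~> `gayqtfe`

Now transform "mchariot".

ejctkqv

In each case the input is transformed by: delete the first character, then shift every letter 2 places forward in the alphabet (wrapping around).
For "mchariot", step one produces "chariot"; step two turns that into "ejctkqv".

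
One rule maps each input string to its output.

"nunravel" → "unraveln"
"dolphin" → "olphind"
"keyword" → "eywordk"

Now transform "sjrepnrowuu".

jrepnrowuus

Looking at the pairs, the operation is to move the first character to the end.
Applying that to "sjrepnrowuu" gives "jrepnrowuus".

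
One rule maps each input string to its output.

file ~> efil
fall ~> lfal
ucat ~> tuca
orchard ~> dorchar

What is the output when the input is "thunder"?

In each case the input is transformed by: move the last character to the front.
"thunder" → "rthunde".

rthunde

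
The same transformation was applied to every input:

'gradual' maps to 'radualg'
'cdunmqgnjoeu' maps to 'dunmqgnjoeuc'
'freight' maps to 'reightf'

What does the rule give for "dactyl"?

actyld

What's happening: move the first character to the end.
Doing the same to "dactyl": "actyld".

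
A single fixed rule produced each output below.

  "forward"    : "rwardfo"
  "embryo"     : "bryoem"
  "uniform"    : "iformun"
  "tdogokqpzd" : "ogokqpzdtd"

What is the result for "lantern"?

nternla

Rule — move the first 2 characters to the end (rotate left by 2).
"lantern" → "nternla".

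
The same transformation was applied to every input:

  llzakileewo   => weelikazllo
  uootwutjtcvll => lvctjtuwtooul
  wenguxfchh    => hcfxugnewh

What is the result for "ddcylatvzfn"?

Looking at the pairs, the operation is to move the last character to the front, then reverse the string.
For "ddcylatvzfn", step one produces "nddcylatvzf"; step two turns that into "fzvtalycddn".

fzvtalycddn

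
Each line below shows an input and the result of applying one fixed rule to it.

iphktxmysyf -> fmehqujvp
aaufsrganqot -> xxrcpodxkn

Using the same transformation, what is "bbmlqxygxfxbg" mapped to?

yyjinuvducu

The transformation: delete the last 2 characters, then shift every letter 3 places backward in the alphabet (wrapping around).
On "bbmlqxygxfxbg": the first step gives "bbmlqxygxfx", and the second then gives "yyjinuvducu".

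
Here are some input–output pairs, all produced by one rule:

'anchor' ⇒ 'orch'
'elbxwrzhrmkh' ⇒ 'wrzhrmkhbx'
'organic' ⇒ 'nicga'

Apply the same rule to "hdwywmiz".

Each output is the input with this applied: delete the first 2 characters, then move the first 2 characters to the end (rotate left by 2).
"hdwywmiz" → "wywmiz" → "wmizwy".

wmizwy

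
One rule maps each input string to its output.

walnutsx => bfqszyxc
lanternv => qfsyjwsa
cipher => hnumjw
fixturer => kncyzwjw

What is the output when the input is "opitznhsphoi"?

Rule — shift every letter 5 places forward in the alphabet (wrapping around).
Doing the same to "opitznhsphoi": "tunyesmxumtn".

tunyesmxumtn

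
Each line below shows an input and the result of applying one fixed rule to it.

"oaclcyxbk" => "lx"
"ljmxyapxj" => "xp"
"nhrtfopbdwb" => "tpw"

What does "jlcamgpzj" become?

Each output is the input with this applied: delete the first 2 characters, then keep one character in every 3, starting at position 2 (positions 2nd, 5th, 8th, ...).
On "jlcamgpzj": the first step gives "camgpzj", and the second then gives "ap".

ap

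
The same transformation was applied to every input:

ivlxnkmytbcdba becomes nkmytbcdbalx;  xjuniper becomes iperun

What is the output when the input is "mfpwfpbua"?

The rule is to delete the first 2 characters, then move the first 2 characters to the end (rotate left by 2).
On "mfpwfpbua" that produces "fpbuapw".
(Check on "xjuniper": → "uniper" → "iperun" ✓)

fpbuapw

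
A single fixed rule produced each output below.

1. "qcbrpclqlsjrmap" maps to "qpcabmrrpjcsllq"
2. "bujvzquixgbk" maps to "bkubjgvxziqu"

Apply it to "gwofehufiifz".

gzwfoifiefhu

What's happening: take characters alternately from the front and the back (1st, last, 2nd, 2nd-last, ...).
So "gwofehufiifz" becomes "gzwfoifiefhu".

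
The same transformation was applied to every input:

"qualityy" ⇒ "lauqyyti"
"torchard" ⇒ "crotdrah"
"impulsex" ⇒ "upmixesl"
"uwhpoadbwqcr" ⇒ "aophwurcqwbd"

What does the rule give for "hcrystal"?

The transformation: reverse the string, then swap the front and back halves of the string.
For "hcrystal", step one produces "latsyrch"; step two turns that into "yrchlats".
(Check on "impulsex": → "xeslupmi" → "upmixesl" ✓)

yrchlats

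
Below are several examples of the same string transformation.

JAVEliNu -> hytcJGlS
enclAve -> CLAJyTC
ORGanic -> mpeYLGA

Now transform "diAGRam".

The pattern: flip the case of every letter, then shift every letter 2 places backward in the alphabet (wrapping around).
Starting from "diAGRam": after the first operation, "DIagrAM"; after the second, "BGyepYK".

BGyepYK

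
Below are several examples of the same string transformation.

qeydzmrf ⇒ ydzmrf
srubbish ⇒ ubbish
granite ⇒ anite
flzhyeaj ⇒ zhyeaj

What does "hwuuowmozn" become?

uuowmozn

The transformation: delete the first 2 characters.
On "hwuuowmozn" that produces "uuowmozn".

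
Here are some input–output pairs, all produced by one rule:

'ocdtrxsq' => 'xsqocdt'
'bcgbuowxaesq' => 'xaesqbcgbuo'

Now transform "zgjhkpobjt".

objtzgjhk

In each case the input is transformed by: swap the front and back halves of the string, then delete the first character.
Starting from "zgjhkpobjt": after the first operation, "pobjtzgjhk"; after the second, "objtzgjhk".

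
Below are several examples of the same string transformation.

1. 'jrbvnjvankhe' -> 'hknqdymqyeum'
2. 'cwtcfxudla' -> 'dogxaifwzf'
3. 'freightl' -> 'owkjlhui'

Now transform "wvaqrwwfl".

oizzutdyz

The pattern: shift every letter 3 places forward in the alphabet (wrapping around), then reverse the string.
Starting from "wvaqrwwfl": after the first operation, "zydtuzzio"; after the second, "oizzutdyz".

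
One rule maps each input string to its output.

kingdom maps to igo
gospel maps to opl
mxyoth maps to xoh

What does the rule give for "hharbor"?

Rule — keep every other character starting from the second (positions 2nd, 4th, 6th, ...).
On "hharbor" that produces "hro".

hro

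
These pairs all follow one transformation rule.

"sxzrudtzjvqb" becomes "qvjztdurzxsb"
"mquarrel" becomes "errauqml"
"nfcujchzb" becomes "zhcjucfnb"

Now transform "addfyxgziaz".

Looking at the pairs, the operation is to reverse the string, then move the first character to the end.
On "addfyxgziaz": the first step gives "zaizgxyfdda", and the second then gives "aizgxyfddaz".
(Check on "mquarrel": → "lerrauqm" → "errauqml" ✓)

aizgxyfddaz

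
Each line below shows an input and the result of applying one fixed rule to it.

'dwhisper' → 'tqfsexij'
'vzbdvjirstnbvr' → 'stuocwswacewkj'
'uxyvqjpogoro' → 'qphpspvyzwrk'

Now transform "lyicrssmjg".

ttnkhmzjds

What's happening: swap the front and back halves of the string, then shift every letter 1 place forward in the alphabet (wrapping around).
"lyicrssmjg" → "ssmjglyicr" → "ttnkhmzjds".
(Check on "dwhisper": → "sperdwhi" → "tqfsexij" ✓)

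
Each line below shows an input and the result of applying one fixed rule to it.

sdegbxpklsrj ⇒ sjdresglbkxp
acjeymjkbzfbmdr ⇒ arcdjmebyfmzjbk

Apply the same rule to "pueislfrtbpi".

piupebitsrlf

What's happening: take characters alternately from the front and the back (1st, last, 2nd, 2nd-last, ...).
So "pueislfrtbpi" becomes "piupebitsrlf".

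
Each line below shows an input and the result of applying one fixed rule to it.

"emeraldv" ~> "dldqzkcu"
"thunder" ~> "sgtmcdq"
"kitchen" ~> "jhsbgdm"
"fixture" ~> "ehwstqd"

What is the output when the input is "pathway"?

ozsgvzx

The transformation: shift every letter 1 place backward in the alphabet (wrapping around).
"pathway" → "ozsgvzx".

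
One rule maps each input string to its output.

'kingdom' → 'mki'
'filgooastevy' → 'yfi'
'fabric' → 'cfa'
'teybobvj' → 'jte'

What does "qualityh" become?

Looking at the pairs, the operation is to move the first 2 characters to the end (rotate left by 2), then keep only the last 3 characters.
Starting from "qualityh": after the first operation, "alityhqu"; after the second, "hqu".

hqu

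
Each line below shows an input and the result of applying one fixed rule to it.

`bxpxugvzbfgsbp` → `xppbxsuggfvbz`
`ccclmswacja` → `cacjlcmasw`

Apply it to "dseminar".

sreamni

What's happening: delete the first character, then take characters alternately from the front and the back (1st, last, 2nd, 2nd-last, ...).
Working it through for "dseminar": intermediate "seminar", final "sreamni".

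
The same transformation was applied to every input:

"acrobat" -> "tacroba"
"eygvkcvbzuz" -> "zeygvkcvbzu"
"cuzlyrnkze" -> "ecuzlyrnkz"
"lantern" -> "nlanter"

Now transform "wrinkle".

The rule is to move the last character to the front.
"wrinkle" → "ewrinkl".

ewrinkl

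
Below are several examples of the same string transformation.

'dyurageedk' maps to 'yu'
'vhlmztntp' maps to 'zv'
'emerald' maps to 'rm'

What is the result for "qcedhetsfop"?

ts

In each case the input is transformed by: sort the characters into reverse alphabetical order, then keep only the first 2 characters.
So "qcedhetsfop" becomes "ts".
(Check on "vhlmztntp": → "zvttpnmlh" → "zv" ✓)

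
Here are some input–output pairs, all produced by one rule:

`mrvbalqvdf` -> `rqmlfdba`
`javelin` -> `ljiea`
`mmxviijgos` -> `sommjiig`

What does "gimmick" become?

The rule is to sort the characters into reverse alphabetical order, then delete the first 2 characters.
On "gimmick" that produces "kiigc".
(Check on "mmxviijgos": → "xvsommjiig" → "sommjiig" ✓)

kiigc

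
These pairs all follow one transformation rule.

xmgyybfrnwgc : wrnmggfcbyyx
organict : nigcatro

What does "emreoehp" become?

mheeerpo

Each output is the input with this applied: sort the characters into reverse alphabetical order, then move the first 3 characters to the end (rotate left by 3).
For "emreoehp", step one produces "rpomheee"; step two turns that into "mheeerpo".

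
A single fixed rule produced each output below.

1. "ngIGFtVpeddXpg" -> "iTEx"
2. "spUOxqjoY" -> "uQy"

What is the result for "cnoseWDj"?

Ow

In each case the input is transformed by: flip the case of every letter, then keep one character in every 3, starting at position 3 (positions 3rd, 6th, 9th, ...).
Applying both steps to "cnoseWDj": "CNOSEwdJ", then "Ow".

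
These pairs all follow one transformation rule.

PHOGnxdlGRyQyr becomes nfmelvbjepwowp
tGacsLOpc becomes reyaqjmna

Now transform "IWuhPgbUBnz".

The rule is to shift every letter 2 places backward in the alphabet (wrapping around), then convert every letter to lowercase.
Applying both steps to "IWuhPgbUBnz": "GUsfNezSZlx", then "gusfnezszlx".

gusfnezszlx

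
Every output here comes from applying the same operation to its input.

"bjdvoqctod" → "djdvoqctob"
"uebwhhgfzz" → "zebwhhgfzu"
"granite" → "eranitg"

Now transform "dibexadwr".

Looking at the pairs, the operation is to swap the first and last characters.
"dibexadwr" → "ribexadwd".

ribexadwd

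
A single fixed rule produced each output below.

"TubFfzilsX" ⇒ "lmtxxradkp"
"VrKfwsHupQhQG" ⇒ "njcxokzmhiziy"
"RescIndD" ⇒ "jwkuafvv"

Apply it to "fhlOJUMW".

Each output is the input with this applied: shift every letter 8 places backward in the alphabet (wrapping around), then convert every letter to lowercase.
For "fhlOJUMW" the result is "xzdgbmeo".

xzdgbmeo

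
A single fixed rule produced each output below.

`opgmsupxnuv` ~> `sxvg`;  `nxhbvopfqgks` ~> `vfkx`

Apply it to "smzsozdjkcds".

ojdm

Each output is the input with this applied: move the first 3 characters to the end (rotate left by 3), then keep one character in every 3, starting at position 2 (positions 2nd, 5th, 8th, ...).
Applying that to "smzsozdjkcds" gives "ojdm".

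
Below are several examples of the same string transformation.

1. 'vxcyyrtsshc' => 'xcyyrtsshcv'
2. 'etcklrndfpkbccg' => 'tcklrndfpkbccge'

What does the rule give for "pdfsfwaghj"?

Each output is the input with this applied: move the first character to the end.
Applying that to "pdfsfwaghj" gives "dfsfwaghjp".

dfsfwaghjp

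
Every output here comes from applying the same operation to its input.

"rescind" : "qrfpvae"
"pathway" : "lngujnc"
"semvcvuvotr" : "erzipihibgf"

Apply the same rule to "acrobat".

gpebonn

Looking at the pairs, the operation is to swap the first and last characters, then shift every letter 13 places forward in the alphabet (wrapping around) — i.e. ROT13.
On "acrobat": the first step gives "tcrobaa", and the second then gives "gpebonn".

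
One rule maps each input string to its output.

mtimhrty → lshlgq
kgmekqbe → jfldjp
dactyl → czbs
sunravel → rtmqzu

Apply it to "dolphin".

In each case the input is transformed by: delete the last 2 characters, then shift every letter 1 place backward in the alphabet (wrapping around).
Starting from "dolphin": after the first operation, "dolph"; after the second, "cnkog".

cnkog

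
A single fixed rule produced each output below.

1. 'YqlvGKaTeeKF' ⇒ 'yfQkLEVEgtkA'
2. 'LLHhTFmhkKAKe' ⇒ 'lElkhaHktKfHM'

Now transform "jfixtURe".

What's happening: flip the case of every letter, then take characters alternately from the front and the back (1st, last, 2nd, 2nd-last, ...).
Starting from "jfixtURe": after the first operation, "JFIXTurE"; after the second, "JEFrIuXT".

JEFrIuXT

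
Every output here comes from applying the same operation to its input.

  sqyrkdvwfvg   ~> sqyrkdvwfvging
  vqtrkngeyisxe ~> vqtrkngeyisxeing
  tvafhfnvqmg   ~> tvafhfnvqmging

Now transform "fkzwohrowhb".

fkzwohrowhbing

The rule is to append "ing".
"fkzwohrowhb" → "fkzwohrowhbing".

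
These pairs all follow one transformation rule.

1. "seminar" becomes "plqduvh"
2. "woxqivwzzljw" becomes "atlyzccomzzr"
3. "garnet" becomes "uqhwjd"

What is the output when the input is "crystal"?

bvwdofu

In each case the input is transformed by: move the first 2 characters to the end (rotate left by 2), then shift every letter 3 places forward in the alphabet (wrapping around).
"crystal" → "ystalcr" → "bvwdofu".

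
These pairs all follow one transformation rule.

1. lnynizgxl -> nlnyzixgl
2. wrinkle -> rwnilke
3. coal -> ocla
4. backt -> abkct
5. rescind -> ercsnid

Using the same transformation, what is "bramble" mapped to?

rbmalbe

Rule — swap each adjacent pair of characters (1↔2, 3↔4, ...).
"bramble" → "rbmalbe".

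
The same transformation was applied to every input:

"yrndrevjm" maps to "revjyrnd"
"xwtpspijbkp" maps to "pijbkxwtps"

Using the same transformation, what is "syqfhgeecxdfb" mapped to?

In each case the input is transformed by: delete the last character, then swap the front and back halves of the string.
On "syqfhgeecxdfb" that produces "eecxdfsyqfhg".
(Check on "xwtpspijbkp": → "xwtpspijbk" → "pijbkxwtps" ✓)

eecxdfsyqfhg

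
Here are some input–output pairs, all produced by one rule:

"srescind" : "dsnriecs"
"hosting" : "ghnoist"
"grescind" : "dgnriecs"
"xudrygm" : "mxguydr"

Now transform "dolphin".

ndiohlp

In each case the input is transformed by: reverse the string, then take characters alternately from the front and the back (1st, last, 2nd, 2nd-last, ...).
For "dolphin", step one produces "nihplod"; step two turns that into "ndiohlp".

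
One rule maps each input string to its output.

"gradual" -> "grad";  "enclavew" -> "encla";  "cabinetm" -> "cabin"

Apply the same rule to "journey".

jour

The transformation: delete the last 3 characters.
Doing the same to "journey": "jour".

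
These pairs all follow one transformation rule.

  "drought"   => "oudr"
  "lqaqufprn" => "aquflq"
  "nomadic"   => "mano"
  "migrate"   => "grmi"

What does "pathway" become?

Rule — delete the last 3 characters, then move the first 2 characters to the end (rotate left by 2).
"pathway" → "path" → "thpa".

thpa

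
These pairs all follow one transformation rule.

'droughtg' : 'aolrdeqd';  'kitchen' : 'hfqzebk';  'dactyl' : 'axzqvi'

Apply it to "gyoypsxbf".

Each output is the input with this applied: shift every letter 3 places backward in the alphabet (wrapping around).
Applying that to "gyoypsxbf" gives "dvlvmpuyc".

dvlvmpuyc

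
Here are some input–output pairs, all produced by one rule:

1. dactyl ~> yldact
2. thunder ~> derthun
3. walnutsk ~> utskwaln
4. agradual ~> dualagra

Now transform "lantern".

Each output is the input with this applied: move the first character to the end, then move the first 3 characters to the end (rotate left by 3).
On "lantern": the first step gives "anternl", and the second then gives "ernlant".

ernlant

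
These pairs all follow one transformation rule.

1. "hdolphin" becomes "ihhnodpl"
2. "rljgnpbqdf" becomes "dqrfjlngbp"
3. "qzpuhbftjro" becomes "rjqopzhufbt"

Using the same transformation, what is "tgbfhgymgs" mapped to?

gmtsbghfyg

Looking at the pairs, the operation is to move the last 3 characters to the front (rotate right by 3), then swap each adjacent pair of characters (1↔2, 3↔4, ...).
For "tgbfhgymgs", step one produces "mgstgbfhgy"; step two turns that into "gmtsbghfyg".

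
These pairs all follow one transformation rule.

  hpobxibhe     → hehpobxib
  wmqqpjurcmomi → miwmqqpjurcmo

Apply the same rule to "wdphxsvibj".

The pattern: move the last 2 characters to the front (rotate right by 2).
Applying that to "wdphxsvibj" gives "bjwdphxsvi".

bjwdphxsvi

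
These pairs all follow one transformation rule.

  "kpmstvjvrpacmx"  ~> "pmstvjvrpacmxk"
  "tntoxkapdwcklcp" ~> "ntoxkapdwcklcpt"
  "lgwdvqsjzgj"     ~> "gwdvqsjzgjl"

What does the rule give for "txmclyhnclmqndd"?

What's happening: move the first character to the end.
On "txmclyhnclmqndd" that produces "xmclyhnclmqnddt".

xmclyhnclmqnddt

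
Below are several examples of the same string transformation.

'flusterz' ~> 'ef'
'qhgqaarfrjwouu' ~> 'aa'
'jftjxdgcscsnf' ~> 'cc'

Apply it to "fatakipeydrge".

The pattern: sort the characters into alphabetical order, then keep only the first 2 characters.
Doing the same to "fatakipeydrge": "aa".
(Check on "qhgqaarfrjwouu": → "aafghjoqqrruuw" → "aa" ✓)

aa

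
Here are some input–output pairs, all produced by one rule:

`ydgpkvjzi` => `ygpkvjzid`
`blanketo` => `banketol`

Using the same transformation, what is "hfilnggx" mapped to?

The transformation: move the first character to the end, then swap the first and last characters.
On "hfilnggx": the first step gives "filnggxh", and the second then gives "hilnggxf".

hilnggxf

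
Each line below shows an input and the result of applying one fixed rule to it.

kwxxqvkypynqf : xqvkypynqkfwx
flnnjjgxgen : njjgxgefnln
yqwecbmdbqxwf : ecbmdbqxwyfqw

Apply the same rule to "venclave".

The rule is to swap the first and last characters, then move the first 3 characters to the end (rotate left by 3).
"venclave" → "eenclavv" → "clavveen".
(Check on "kwxxqvkypynqf": → "fwxxqvkypynqk" → "xqvkypynqkfwx" ✓)

clavveen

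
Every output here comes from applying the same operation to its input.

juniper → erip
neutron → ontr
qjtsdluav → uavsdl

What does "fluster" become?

erst

What's happening: delete the first 3 characters, then swap the front and back halves of the string.
For "fluster", step one produces "ster"; step two turns that into "erst".
(Check on "neutron": → "tron" → "ontr" ✓)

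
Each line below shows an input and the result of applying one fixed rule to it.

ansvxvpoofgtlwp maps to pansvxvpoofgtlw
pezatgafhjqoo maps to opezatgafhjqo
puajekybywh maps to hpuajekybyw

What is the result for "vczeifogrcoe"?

evczeifogrco

The transformation: move the last character to the front.
"vczeifogrcoe" → "evczeifogrco".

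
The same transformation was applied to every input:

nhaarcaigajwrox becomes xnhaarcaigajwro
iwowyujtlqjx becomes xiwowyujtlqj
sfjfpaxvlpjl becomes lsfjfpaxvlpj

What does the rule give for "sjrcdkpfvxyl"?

The transformation: move the last character to the front.
So "sjrcdkpfvxyl" becomes "lsjrcdkpfvxy".

lsjrcdkpfvxy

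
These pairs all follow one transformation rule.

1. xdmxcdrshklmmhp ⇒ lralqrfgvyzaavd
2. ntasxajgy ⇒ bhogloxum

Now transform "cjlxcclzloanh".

Each output is the input with this applied: shift every letter 12 places backward in the alphabet (wrapping around).
Doing the same to "cjlxcclzloanh": "qxzlqqznzcobv".

qxzlqqznzcobv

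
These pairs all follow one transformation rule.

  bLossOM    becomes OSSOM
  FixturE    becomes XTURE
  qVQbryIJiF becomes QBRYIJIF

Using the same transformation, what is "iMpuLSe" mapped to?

In each case the input is transformed by: delete the first 2 characters, then convert every letter to uppercase.
Working it through for "iMpuLSe": intermediate "puLSe", final "PULSE".
(Check on "bLossOM": → "ossOM" → "OSSOM" ✓)

PULSE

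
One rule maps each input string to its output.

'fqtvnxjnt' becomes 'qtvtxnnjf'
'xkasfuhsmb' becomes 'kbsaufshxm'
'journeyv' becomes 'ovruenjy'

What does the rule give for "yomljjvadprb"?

oblmjjavpdyr

In each case the input is transformed by: swap the first and last characters, then swap each adjacent pair of characters (1↔2, 3↔4, ...).
Applying both steps to "yomljjvadprb": "bomljjvadpry", then "oblmjjavpdyr".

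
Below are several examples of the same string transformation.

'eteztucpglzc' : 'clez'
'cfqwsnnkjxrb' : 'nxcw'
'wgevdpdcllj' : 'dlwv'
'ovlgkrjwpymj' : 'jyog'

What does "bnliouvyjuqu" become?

Rule — keep one character in every 3, starting at position 1 (positions 1st, 4th, 7th, ...), then swap the front and back halves of the string.
Starting from "bnliouvyjuqu": after the first operation, "bivu"; after the second, "vubi".

vubi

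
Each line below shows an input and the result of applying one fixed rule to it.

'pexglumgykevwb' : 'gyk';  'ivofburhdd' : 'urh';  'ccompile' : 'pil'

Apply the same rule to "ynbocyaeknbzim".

Looking at the pairs, the operation is to swap the front and back halves of the string, then keep only the first 3 characters.
Starting from "ynbocyaeknbzim": after the first operation, "eknbzimynbocya"; after the second, "ekn".

ekn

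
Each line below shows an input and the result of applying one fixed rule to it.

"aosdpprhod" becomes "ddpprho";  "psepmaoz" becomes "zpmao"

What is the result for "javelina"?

In each case the input is transformed by: delete the first 3 characters, then move the last character to the front.
Starting from "javelina": after the first operation, "elina"; after the second, "aelin".

aelin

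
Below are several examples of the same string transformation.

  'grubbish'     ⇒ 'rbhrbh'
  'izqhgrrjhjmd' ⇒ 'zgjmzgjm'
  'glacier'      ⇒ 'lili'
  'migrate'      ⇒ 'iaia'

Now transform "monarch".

oror

The pattern: keep one character in every 3, starting at position 2 (positions 2nd, 5th, 8th, ...), then write the whole string twice.
"monarch" → "or" → "oror".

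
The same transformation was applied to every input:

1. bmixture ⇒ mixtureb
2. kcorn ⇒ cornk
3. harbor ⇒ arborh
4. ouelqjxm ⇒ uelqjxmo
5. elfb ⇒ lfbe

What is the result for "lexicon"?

What's happening: move the first character to the end.
For "lexicon" the result is "exiconl".

exiconl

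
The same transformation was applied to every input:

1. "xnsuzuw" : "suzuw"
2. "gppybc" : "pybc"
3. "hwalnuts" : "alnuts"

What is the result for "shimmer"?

immer

The rule is to delete the first 2 characters.
Applying that to "shimmer" gives "immer".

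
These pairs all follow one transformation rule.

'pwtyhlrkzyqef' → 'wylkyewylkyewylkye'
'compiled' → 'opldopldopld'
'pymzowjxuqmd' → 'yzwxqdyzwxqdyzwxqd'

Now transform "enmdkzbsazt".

In each case the input is transformed by: keep every other character starting from the second (positions 2nd, 4th, 6th, ...), then write the whole string 3 times in a row.
Starting from "enmdkzbsazt": after the first operation, "ndzsz"; after the second, "ndzszndzszndzsz".

ndzszndzszndzsz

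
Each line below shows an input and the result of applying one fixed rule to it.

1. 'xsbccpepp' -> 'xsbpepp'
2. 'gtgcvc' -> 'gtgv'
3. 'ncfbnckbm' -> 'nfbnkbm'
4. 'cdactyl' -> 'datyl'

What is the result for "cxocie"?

The transformation: remove every "c".
So "cxocie" becomes "xoie".

xoie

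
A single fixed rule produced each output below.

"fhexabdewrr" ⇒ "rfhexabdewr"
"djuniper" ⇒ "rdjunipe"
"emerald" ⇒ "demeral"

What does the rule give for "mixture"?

emixtur

In each case the input is transformed by: move the last character to the front.
For "mixture" the result is "emixtur".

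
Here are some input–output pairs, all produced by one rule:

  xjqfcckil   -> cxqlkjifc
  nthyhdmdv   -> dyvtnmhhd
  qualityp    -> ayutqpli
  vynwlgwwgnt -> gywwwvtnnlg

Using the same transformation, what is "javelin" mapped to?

Each output is the input with this applied: sort the characters into reverse alphabetical order, then move the last character to the front.
On "javelin": the first step gives "vnljiea", and the second then gives "avnljie".

avnljie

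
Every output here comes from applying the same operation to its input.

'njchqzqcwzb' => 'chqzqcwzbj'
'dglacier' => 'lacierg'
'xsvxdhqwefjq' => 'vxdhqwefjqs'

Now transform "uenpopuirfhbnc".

npopuirfhbnce

Rule — delete the first character, then move the first character to the end.
On "uenpopuirfhbnc": the first step gives "enpopuirfhbnc", and the second then gives "npopuirfhbnce".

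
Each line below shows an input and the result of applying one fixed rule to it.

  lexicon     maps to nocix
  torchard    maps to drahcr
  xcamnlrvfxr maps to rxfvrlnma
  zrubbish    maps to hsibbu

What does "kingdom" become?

In each case the input is transformed by: delete the first 2 characters, then reverse the string.
Working it through for "kingdom": intermediate "ngdom", final "modgn".

modgn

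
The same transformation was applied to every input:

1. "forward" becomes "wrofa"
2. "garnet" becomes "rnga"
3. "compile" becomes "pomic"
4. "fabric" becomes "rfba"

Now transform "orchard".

rohca

The transformation: delete the last 2 characters, then sort the characters into reverse alphabetical order.
On "orchard": the first step gives "orcha", and the second then gives "rohca".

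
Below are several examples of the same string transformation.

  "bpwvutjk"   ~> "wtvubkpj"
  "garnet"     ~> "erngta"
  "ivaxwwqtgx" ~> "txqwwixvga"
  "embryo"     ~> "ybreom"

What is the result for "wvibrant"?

What's happening: take characters alternately from the front and the back (1st, last, 2nd, 2nd-last, ...), then swap the front and back halves of the string.
For "wvibrant", step one produces "wtvniabr"; step two turns that into "iabrwtvn".

iabrwtvn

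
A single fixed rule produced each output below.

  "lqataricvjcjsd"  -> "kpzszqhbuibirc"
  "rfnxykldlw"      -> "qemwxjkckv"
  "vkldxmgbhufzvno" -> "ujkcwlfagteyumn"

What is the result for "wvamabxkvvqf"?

vuzlzawjuupe

The pattern: shift every letter 1 place backward in the alphabet (wrapping around).
Applying that to "wvamabxkvvqf" gives "vuzlzawjuupe".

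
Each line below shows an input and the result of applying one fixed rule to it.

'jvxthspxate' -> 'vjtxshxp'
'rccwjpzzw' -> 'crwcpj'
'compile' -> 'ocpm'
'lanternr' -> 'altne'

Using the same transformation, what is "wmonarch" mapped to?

Each output is the input with this applied: delete the last 3 characters, then swap each adjacent pair of characters (1↔2, 3↔4, ...).
Starting from "wmonarch": after the first operation, "wmona"; after the second, "mwnoa".

mwnoa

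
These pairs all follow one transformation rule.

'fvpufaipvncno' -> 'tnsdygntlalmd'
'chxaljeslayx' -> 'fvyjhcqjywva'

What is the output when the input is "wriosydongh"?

pgmqwbmlefu

In each case the input is transformed by: move the first character to the end, then shift every letter 2 places backward in the alphabet (wrapping around).
"wriosydongh" → "pgmqwbmlefu".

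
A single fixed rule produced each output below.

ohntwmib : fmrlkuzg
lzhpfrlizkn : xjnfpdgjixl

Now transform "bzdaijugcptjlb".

The transformation: swap each adjacent pair of characters (1↔2, 3↔4, ...), then shift every letter 2 places backward in the alphabet (wrapping around).
"bzdaijugcptjlb" → "xzybhgesnahrzj".

xzybhgesnahrzj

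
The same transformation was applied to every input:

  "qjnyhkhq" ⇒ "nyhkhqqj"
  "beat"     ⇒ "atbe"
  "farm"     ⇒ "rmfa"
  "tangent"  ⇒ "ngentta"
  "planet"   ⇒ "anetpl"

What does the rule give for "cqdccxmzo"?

The rule is to move the first 2 characters to the end (rotate left by 2).
Doing the same to "cqdccxmzo": "dccxmzocq".

dccxmzocq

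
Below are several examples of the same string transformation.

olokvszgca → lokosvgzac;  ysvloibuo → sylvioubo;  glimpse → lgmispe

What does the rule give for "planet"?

lpnate

In each case the input is transformed by: swap each adjacent pair of characters (1↔2, 3↔4, ...).
So "planet" becomes "lpnate".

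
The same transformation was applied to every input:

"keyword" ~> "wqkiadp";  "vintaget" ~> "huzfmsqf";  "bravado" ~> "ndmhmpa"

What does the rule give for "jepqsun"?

The pattern: shift every letter 12 places forward in the alphabet (wrapping around).
Doing the same to "jepqsun": "vqbcegz".

vqbcegz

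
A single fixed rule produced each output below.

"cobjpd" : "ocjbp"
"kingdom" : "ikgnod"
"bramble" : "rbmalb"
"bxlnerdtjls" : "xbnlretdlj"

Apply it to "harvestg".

ahvrset

What's happening: delete the last character, then swap each adjacent pair of characters (1↔2, 3↔4, ...).
For "harvestg", step one produces "harvest"; step two turns that into "ahvrset".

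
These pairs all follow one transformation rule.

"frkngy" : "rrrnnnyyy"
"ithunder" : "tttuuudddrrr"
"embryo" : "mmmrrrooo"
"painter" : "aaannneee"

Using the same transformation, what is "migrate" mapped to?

iiirrrttt

What's happening: keep every other character starting from the second (positions 2nd, 4th, 6th, ...), then repeat every character 3 times.
On "migrate": the first step gives "irt", and the second then gives "iiirrrttt".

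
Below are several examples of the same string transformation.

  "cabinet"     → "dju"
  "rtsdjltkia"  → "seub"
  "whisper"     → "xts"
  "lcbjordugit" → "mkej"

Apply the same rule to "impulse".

jvf

Looking at the pairs, the operation is to shift every letter 1 place forward in the alphabet (wrapping around), then keep one character in every 3, starting at position 1 (positions 1st, 4th, 7th, ...).
"impulse" → "jnqvmtf" → "jvf".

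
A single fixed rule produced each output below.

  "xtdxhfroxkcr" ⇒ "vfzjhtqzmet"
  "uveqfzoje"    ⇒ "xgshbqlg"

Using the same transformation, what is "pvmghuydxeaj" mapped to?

Rule — shift every letter 2 places forward in the alphabet (wrapping around), then delete the first character.
Working it through for "pvmghuydxeaj": intermediate "rxoijwafzgcl", final "xoijwafzgcl".

xoijwafzgcl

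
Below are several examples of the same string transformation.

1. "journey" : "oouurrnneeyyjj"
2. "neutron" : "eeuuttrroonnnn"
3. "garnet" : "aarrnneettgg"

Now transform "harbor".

Rule — move the first character to the end, then double every character.
For "harbor" the result is "aarrbboorrhh".
(Check on "garnet": → "arnetg" → "aarrnneettgg" ✓)

aarrbboorrhh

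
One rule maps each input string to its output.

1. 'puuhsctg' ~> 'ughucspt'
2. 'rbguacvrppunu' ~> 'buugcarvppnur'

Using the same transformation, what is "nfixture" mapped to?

What's happening: swap the first and last characters, then swap each adjacent pair of characters (1↔2, 3↔4, ...).
Applying both steps to "nfixture": "efixturn", then "fexiutnr".

fexiutnr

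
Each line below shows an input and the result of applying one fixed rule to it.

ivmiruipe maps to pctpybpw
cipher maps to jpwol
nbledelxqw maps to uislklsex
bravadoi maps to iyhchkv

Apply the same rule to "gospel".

nvzwl

Rule — shift every letter 7 places forward in the alphabet (wrapping around), then delete the last character.
For "gospel", step one produces "nvzwls"; step two turns that into "nvzwl".
(Check on "ivmiruipe": → "pctpybpwl" → "pctpybpw" ✓)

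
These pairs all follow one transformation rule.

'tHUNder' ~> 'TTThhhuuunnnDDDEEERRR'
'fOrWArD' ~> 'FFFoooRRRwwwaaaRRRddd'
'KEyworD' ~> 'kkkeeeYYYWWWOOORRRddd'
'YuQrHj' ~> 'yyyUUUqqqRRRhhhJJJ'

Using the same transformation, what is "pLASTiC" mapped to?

PPPlllaaassstttIIIccc

The transformation: flip the case of every letter, then repeat every character 3 times.
"pLASTiC" → "PPPlllaaassstttIIIccc".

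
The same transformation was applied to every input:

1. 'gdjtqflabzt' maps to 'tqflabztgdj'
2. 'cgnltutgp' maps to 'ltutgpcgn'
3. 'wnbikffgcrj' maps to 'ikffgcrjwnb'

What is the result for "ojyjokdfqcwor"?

The transformation: move the first 3 characters to the end (rotate left by 3).
Doing the same to "ojyjokdfqcwor": "jokdfqcworojy".

jokdfqcworojy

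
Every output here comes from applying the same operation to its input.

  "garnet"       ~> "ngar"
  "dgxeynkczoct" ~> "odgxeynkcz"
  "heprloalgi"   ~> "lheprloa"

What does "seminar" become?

nsemi

Looking at the pairs, the operation is to delete the last 2 characters, then move the last character to the front.
Applying both steps to "seminar": "semin", then "nsemi".
(Check on "dgxeynkczoct": → "dgxeynkczo" → "odgxeynkcz" ✓)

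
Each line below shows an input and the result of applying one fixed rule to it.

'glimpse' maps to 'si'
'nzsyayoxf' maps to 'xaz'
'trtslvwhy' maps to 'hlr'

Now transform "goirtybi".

brg

Looking at the pairs, the operation is to reverse the string, then keep one character in every 3, starting at position 2 (positions 2nd, 5th, 8th, ...).
Working it through for "goirtybi": intermediate "ibytriog", final "brg".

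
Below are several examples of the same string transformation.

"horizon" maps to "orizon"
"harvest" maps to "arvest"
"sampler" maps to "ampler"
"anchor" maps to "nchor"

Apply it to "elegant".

The transformation: delete the first character.
"elegant" → "legant".

legant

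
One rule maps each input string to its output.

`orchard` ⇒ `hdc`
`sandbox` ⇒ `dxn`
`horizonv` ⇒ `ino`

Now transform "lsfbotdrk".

bdl

The rule is to move the first 3 characters to the end (rotate left by 3), then keep one character in every 3, starting at position 1 (positions 1st, 4th, 7th, ...).
For "lsfbotdrk", step one produces "botdrklsf"; step two turns that into "bdl".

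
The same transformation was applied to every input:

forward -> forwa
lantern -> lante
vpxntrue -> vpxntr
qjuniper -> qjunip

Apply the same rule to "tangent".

In each case the input is transformed by: delete the last 2 characters.
Applying that to "tangent" gives "tange".

tange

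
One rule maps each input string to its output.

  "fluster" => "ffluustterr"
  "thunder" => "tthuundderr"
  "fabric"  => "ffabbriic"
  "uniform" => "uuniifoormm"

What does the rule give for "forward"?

fforrwaardd

In each case the input is transformed by: repeat every character 3 times, then keep every other character starting from the first (positions 1st, 3rd, 5th, ...).
"forward" → "fffooorrrwwwaaarrrddd" → "fforrwaardd".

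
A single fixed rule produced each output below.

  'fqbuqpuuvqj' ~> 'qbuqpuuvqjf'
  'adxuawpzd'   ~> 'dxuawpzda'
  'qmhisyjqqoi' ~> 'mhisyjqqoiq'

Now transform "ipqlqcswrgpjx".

Rule — move the first character to the end.
On "ipqlqcswrgpjx" that produces "pqlqcswrgpjxi".

pqlqcswrgpjxi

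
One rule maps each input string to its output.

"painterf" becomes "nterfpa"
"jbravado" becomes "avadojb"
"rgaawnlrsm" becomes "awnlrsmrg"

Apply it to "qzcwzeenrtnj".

What's happening: move the first 3 characters to the end (rotate left by 3), then delete the last character.
Applying that to "qzcwzeenrtnj" gives "wzeenrtnjqz".
(Check on "painterf": → "nterfpai" → "nterfpa" ✓)

wzeenrtnjqz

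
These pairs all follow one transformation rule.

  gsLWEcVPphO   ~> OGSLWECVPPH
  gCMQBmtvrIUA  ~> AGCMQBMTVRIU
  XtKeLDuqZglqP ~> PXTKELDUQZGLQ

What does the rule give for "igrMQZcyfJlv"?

VIGRMQZCYFJL

The pattern: move the last character to the front, then convert every letter to uppercase.
Doing the same to "igrMQZcyfJlv": "VIGRMQZCYFJL".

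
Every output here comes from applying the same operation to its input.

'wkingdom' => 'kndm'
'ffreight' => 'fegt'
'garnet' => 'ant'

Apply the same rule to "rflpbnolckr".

Looking at the pairs, the operation is to keep every other character starting from the second (positions 2nd, 4th, 6th, ...).
Doing the same to "rflpbnolckr": "fpnlk".

fpnlk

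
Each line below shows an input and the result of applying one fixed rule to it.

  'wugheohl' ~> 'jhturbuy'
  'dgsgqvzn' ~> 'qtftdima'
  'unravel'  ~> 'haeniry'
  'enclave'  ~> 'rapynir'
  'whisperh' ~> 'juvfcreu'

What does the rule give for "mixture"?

zvkgher

The pattern: shift every letter 13 places forward in the alphabet (wrapping around) — i.e. ROT13.
So "mixture" becomes "zvkgher".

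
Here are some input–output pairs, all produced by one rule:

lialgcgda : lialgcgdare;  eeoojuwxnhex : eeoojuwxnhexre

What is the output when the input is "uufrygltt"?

The pattern: append "re".
For "uufrygltt" the result is "uufryglttre".

uufryglttre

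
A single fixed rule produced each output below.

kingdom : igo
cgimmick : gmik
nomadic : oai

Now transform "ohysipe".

Rule — keep every other character starting from the second (positions 2nd, 4th, 6th, ...).
Doing the same to "ohysipe": "hsp".

hsp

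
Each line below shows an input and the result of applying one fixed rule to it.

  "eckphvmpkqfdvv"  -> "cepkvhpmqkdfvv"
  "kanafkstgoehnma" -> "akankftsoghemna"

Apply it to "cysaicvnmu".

The transformation: swap each adjacent pair of characters (1↔2, 3↔4, ...).
On "cysaicvnmu" that produces "ycascinvum".

ycascinvum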